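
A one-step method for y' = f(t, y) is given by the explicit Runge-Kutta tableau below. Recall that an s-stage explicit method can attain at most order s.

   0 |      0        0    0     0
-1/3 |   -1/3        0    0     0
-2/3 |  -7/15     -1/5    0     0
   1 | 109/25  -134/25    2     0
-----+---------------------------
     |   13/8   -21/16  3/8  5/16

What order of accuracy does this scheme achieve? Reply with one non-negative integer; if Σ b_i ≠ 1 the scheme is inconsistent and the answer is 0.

4

b = (13/8, -21/16, 3/8, 5/16)
c = (0, -1/3, -2/3, 1)
Ac = (0, 0, 1/15, 34/75)
Σ b_i: 13/8·1 + (-21/16)·1 + 3/8·1 + 5/16·1 = 1 ✓
b·c: (-21/16)·(-1/3) + 3/8·(-2/3) + 5/16·1 = 1/2 ✓
b·c²: (-21/16)·1/9 + 3/8·4/9 + 5/16·1 = 1/3 ✓
b·Ac: 3/8·1/15 + 5/16·34/75 = 1/6 ✓
b·c³: (-21/16)·(-1/27) + 3/8·(-8/27) + 5/16·1 = 1/4 ✓
b·(c∘Ac): 3/8·(-2/45) + 5/16·34/75 = 1/8 ✓
b·Ac²: 3/8·(-1/45) + 5/16·22/75 = 1/12 ✓
b·A²c: 5/16·2/15 = 1/24 ✓; 4 stages ⇒ order 4.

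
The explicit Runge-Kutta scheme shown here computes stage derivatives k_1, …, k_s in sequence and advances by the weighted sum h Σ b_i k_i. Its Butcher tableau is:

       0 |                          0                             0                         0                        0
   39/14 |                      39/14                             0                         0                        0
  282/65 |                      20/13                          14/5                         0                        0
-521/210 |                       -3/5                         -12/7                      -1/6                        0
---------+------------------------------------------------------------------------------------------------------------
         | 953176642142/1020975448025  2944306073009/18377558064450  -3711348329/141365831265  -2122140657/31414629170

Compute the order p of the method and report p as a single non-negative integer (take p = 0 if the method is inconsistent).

b = (953176642142/1020975448025, 2944306073009/18377558064450, -3711348329/141365831265, -2122140657/31414629170)
c = (0, 39/14, 282/65, -521/210)
Ac = (0, 0, 39/5, -17513/3185)
Σ b_i: 953176642142/1020975448025·1 + 2944306073009/18377558064450·1 + (-3711348329/141365831265)·1 + (-2122140657/31414629170)·1 = 1 ✓
b·c: 2944306073009/18377558064450·39/14 + (-3711348329/141365831265)·282/65 + (-2122140657/31414629170)·(-521/210) = 1/2 ✓
b·c²: 2944306073009/18377558064450·1521/196 + (-3711348329/141365831265)·79524/4225 + (-2122140657/31414629170)·271441/44100 = 1/3 ✓
b·Ac: (-3711348329/141365831265)·39/5 + (-2122140657/31414629170)·(-17513/3185) = 1/6 ✓
b·c³: 2944306073009/18377558064450·59319/2744 + (-3711348329/141365831265)·22425768/274625 + (-2122140657/31414629170)·(-141420761/9261000) = 30245673713806651/12864290645115000 ≠ 1/4 ⇒ order 3.
b·(c∘Ac): (-3711348329/141365831265)·846/25 + (-2122140657/31414629170)·9124273/668850 = -2842950764697/1570731458500 ≠ 1/8
b·Ac²: (-3711348329/141365831265)·1521/70 + (-2122140657/31414629170)·(-23824797/1449175) = 19301110322176/35734140680875 ≠ 1/12
b·A²c: (-2122140657/31414629170)·(-13/10) = 27587828541/314146291700 ≠ 1/24

3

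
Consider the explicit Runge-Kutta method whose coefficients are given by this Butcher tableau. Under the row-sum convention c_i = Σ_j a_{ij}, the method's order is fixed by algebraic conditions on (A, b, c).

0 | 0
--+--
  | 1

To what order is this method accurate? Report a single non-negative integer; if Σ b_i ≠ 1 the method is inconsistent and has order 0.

b = (1)
c = (0)
Σ b_i: 1·1 = 1 ✓; 1 stage ⇒ order 1.

1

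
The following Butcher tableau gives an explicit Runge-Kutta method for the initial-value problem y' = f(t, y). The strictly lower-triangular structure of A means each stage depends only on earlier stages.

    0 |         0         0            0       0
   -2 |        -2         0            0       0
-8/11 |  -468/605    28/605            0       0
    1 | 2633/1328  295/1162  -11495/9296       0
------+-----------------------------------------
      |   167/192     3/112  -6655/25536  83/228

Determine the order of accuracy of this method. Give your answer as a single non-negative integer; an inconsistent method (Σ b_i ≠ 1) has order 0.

4

b = (167/192, 3/112, -6655/25536, 83/228)
c = (0, -2, -8/11, 1)
Ac = (0, 0, -56/605, 65/166)
Σ b_i: 167/192·1 + 3/112·1 + (-6655/25536)·1 + 83/228·1 = 1 ✓
b·c: 3/112·(-2) + (-6655/25536)·(-8/11) + 83/228·1 = 1/2 ✓
b·c²: 3/112·4 + (-6655/25536)·64/121 + 83/228·1 = 1/3 ✓
b·Ac: (-6655/25536)·(-56/605) + 83/228·65/166 = 1/6 ✓
b·c³: 3/112·(-8) + (-6655/25536)·(-512/1331) + 83/228·1 = 1/4 ✓
b·(c∘Ac): (-6655/25536)·448/6655 + 83/228·65/166 = 1/8 ✓
b·Ac²: (-6655/25536)·112/605 + 83/228·30/83 = 1/12 ✓
b·A²c: 83/228·19/166 = 1/24 ✓; 4 stages ⇒ order 4.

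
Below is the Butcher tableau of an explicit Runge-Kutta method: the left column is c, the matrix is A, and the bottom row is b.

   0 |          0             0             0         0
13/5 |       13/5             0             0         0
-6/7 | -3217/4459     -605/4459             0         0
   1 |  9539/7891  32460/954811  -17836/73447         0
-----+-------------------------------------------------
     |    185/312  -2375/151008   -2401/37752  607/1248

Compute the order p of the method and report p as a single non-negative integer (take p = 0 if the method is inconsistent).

b = (185/312, -2375/151008, -2401/37752, 607/1248)
c = (0, 13/5, -6/7, 1)
Ac = (0, 0, -121/343, 180/607)
Σ b_i: 185/312·1 + (-2375/151008)·1 + (-2401/37752)·1 + 607/1248·1 = 1 ✓
b·c: (-2375/151008)·13/5 + (-2401/37752)·(-6/7) + 607/1248·1 = 1/2 ✓
b·c²: (-2375/151008)·169/25 + (-2401/37752)·36/49 + 607/1248·1 = 1/3 ✓
b·Ac: (-2401/37752)·(-121/343) + 607/1248·180/607 = 1/6 ✓
b·c³: (-2375/151008)·2197/125 + (-2401/37752)·(-216/343) + 607/1248·1 = 1/4 ✓
b·(c∘Ac): (-2401/37752)·726/2401 + 607/1248·180/607 = 1/8 ✓
b·Ac²: (-2401/37752)·(-1573/1715) + 607/1248·156/3035 = 1/12 ✓
b·A²c: 607/1248·52/607 = 1/24 ✓; 4 stages ⇒ order 4.

4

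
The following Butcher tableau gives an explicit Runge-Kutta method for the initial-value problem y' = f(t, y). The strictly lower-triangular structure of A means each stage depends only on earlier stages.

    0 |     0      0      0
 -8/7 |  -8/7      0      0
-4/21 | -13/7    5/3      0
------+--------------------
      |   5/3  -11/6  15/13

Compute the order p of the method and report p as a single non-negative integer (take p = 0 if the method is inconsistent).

b = (5/3, -11/6, 15/13)
c = (0, -8/7, -4/21)
Ac = (0, 0, -40/21)
Σ b_i: 5/3·1 + (-11/6)·1 + 15/13·1 = 77/78 ≠ 1 ⇒ order 0.

0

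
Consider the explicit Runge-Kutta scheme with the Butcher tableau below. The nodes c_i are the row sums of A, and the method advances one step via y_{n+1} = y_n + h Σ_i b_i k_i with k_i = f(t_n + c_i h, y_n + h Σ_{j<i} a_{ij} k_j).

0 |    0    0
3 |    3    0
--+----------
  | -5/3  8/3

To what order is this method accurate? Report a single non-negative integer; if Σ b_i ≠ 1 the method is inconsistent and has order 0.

b = (-5/3, 8/3)
c = (0, 3)
Σ b_i: (-5/3)·1 + 8/3·1 = 1 ✓
b·c: 8/3·3 = 8 ≠ 1/2 ⇒ order 1.

1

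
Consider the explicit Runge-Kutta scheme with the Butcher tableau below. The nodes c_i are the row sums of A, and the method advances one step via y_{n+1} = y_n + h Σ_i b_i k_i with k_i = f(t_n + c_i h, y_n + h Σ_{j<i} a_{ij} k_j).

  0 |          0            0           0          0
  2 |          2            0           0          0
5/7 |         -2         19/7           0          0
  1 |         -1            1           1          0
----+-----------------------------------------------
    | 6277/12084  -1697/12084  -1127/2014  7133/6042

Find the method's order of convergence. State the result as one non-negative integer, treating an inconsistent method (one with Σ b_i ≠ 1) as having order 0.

b = (6277/12084, -1697/12084, -1127/2014, 7133/6042)
c = (0, 2, 5/7, 1)
Ac = (0, 0, 38/7, 19/7)
Σ b_i: 6277/12084·1 + (-1697/12084)·1 + (-1127/2014)·1 + 7133/6042·1 = 1 ✓
b·c: (-1697/12084)·2 + (-1127/2014)·5/7 + 7133/6042·1 = 1/2 ✓
b·c²: (-1697/12084)·4 + (-1127/2014)·25/49 + 7133/6042·1 = 1/3 ✓
b·Ac: (-1127/2014)·38/7 + 7133/6042·19/7 = 1/6 ✓
b·c³: (-1697/12084)·8 + (-1127/2014)·125/343 + 7133/6042·1 = -1035/7049 ≠ 1/4 ⇒ order 3.
b·(c∘Ac): (-1127/2014)·190/49 + 7133/6042·19/7 = 329/318 ≠ 1/8
b·Ac²: (-1127/2014)·76/7 + 7133/6042·221/49 = -31757/42294 ≠ 1/12
b·A²c: 7133/6042·38/7 = 1019/159 ≠ 1/24

3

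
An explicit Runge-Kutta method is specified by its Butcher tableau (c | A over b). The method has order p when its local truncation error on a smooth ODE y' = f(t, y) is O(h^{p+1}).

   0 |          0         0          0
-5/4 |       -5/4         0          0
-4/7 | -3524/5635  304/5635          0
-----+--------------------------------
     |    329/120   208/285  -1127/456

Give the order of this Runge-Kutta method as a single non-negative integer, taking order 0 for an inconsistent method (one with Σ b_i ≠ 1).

b = (329/120, 208/285, -1127/456)
c = (0, -5/4, -4/7)
Ac = (0, 0, -76/1127)
Σ b_i: 329/120·1 + 208/285·1 + (-1127/456)·1 = 1 ✓
b·c: 208/285·(-5/4) + (-1127/456)·(-4/7) = 1/2 ✓
b·c²: 208/285·25/16 + (-1127/456)·16/49 = 1/3 ✓
b·Ac: (-1127/456)·(-76/1127) = 1/6 ✓; 3 stages ⇒ order 3.

3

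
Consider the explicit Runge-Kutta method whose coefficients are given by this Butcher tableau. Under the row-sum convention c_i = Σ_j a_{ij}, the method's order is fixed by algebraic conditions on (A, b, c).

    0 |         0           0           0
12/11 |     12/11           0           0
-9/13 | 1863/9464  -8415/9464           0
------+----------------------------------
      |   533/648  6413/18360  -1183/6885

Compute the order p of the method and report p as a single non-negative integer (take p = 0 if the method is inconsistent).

3

b = (533/648, 6413/18360, -1183/6885)
c = (0, 12/11, -9/13)
Ac = (0, 0, -2295/2366)
Σ b_i: 533/648·1 + 6413/18360·1 + (-1183/6885)·1 = 1 ✓
b·c: 6413/18360·12/11 + (-1183/6885)·(-9/13) = 1/2 ✓
b·c²: 6413/18360·144/121 + (-1183/6885)·81/169 = 1/3 ✓
b·Ac: (-1183/6885)·(-2295/2366) = 1/6 ✓; 3 stages ⇒ order 3.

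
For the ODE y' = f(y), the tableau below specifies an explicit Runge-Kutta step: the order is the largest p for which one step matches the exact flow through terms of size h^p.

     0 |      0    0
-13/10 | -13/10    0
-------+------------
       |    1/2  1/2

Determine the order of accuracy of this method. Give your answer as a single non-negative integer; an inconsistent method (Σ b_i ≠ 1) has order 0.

b = (1/2, 1/2)
c = (0, -13/10)
Σ b_i: 1/2·1 + 1/2·1 = 1 ✓
b·c: 1/2·(-13/10) = -13/20 ≠ 1/2 ⇒ order 1.

1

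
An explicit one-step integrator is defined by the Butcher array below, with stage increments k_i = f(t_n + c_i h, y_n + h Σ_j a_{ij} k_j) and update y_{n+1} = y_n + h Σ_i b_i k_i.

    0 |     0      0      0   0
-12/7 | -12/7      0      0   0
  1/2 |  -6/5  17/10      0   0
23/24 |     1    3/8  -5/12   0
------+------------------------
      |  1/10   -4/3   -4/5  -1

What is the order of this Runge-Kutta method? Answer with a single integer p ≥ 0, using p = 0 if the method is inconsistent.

b = (1/10, -4/3, -4/5, -1)
c = (0, -12/7, 1/2, 23/24)
Ac = (0, 0, -102/35, -143/168)
Σ b_i: 1/10·1 + (-4/3)·1 + (-4/5)·1 + (-1)·1 = -91/30 ≠ 1 ⇒ order 0.

0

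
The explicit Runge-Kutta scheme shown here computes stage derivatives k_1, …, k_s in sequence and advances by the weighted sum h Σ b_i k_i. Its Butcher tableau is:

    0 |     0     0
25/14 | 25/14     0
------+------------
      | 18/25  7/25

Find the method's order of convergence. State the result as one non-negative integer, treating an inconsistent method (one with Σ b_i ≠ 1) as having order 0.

b = (18/25, 7/25)
c = (0, 25/14)
Σ b_i: 18/25·1 + 7/25·1 = 1 ✓
b·c: 7/25·25/14 = 1/2 ✓; 2 stages ⇒ order 2.

2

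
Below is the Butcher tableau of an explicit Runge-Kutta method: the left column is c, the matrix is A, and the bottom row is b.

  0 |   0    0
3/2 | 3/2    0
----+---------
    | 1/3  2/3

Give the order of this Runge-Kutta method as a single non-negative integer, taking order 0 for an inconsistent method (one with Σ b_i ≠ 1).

1

b = (1/3, 2/3)
c = (0, 3/2)
Σ b_i: 1/3·1 + 2/3·1 = 1 ✓
b·c: 2/3·3/2 = 1 ≠ 1/2 ⇒ order 1.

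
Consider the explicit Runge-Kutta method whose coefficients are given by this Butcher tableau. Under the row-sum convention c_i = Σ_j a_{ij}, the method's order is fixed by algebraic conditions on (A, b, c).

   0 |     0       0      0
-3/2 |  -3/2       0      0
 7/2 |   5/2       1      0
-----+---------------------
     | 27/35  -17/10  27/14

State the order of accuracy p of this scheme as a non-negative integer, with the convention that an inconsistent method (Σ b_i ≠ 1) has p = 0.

b = (27/35, -17/10, 27/14)
c = (0, -3/2, 7/2)
Ac = (0, 0, -3/2)
Σ b_i: 27/35·1 + (-17/10)·1 + 27/14·1 = 1 ✓
b·c: (-17/10)·(-3/2) + 27/14·7/2 = 93/10 ≠ 1/2 ⇒ order 1.

1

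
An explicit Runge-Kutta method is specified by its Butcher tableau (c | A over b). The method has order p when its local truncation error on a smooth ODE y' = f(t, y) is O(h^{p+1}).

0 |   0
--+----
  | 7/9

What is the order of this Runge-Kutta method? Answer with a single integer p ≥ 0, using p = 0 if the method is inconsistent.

b = (7/9)
c = (0)
Σ b_i: 7/9·1 = 7/9 ≠ 1 ⇒ order 0.

0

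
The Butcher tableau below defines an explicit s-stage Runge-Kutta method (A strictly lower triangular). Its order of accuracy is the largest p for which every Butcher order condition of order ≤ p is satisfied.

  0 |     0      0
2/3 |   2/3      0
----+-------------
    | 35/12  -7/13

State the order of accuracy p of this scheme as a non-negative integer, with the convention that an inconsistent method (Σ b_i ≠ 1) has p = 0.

0

b = (35/12, -7/13)
c = (0, 2/3)
Σ b_i: 35/12·1 + (-7/13)·1 = 371/156 ≠ 1 ⇒ order 0.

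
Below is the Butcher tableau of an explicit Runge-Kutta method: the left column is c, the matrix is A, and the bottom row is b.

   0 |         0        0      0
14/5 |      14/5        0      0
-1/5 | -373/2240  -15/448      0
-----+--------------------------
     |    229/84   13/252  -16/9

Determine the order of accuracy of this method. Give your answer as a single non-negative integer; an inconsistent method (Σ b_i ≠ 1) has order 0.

3

b = (229/84, 13/252, -16/9)
c = (0, 14/5, -1/5)
Ac = (0, 0, -3/32)
Σ b_i: 229/84·1 + 13/252·1 + (-16/9)·1 = 1 ✓
b·c: 13/252·14/5 + (-16/9)·(-1/5) = 1/2 ✓
b·c²: 13/252·196/25 + (-16/9)·1/25 = 1/3 ✓
b·Ac: (-16/9)·(-3/32) = 1/6 ✓; 3 stages ⇒ order 3.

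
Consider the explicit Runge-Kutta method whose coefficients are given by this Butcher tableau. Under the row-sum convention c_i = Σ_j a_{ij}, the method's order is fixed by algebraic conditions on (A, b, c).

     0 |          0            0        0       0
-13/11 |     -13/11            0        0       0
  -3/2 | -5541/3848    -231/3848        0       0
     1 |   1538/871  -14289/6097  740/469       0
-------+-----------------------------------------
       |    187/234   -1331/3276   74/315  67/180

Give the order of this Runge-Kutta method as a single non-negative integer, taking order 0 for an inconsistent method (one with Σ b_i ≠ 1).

b = (187/234, -1331/3276, 74/315, 67/180)
c = (0, -13/11, -3/2, 1)
Ac = (0, 0, 21/296, 27/67)
Σ b_i: 187/234·1 + (-1331/3276)·1 + 74/315·1 + 67/180·1 = 1 ✓
b·c: (-1331/3276)·(-13/11) + 74/315·(-3/2) + 67/180·1 = 1/2 ✓
b·c²: (-1331/3276)·169/121 + 74/315·9/4 + 67/180·1 = 1/3 ✓
b·Ac: 74/315·21/296 + 67/180·27/67 = 1/6 ✓
b·c³: (-1331/3276)·(-2197/1331) + 74/315·(-27/8) + 67/180·1 = 1/4 ✓
b·(c∘Ac): 74/315·(-63/592) + 67/180·27/67 = 1/8 ✓
b·Ac²: 74/315·(-273/3256) + 67/180·204/737 = 1/12 ✓
b·A²c: 67/180·15/134 = 1/24 ✓; 4 stages ⇒ order 4.

4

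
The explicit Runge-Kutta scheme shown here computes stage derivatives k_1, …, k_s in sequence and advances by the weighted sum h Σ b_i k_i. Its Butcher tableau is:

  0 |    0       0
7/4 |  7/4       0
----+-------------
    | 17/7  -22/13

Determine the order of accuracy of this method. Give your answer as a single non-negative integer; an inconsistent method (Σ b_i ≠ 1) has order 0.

b = (17/7, -22/13)
c = (0, 7/4)
Σ b_i: 17/7·1 + (-22/13)·1 = 67/91 ≠ 1 ⇒ order 0.

0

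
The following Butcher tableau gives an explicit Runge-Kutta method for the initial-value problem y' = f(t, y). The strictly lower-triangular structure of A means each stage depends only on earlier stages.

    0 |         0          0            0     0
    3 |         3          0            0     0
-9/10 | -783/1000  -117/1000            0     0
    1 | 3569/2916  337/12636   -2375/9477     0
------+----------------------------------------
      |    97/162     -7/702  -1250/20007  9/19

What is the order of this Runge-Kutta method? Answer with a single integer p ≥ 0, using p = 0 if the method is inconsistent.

b = (97/162, -7/702, -1250/20007, 9/19)
c = (0, 3, -9/10, 1)
Ac = (0, 0, -351/1000, 11/36)
Σ b_i: 97/162·1 + (-7/702)·1 + (-1250/20007)·1 + 9/19·1 = 1 ✓
b·c: (-7/702)·3 + (-1250/20007)·(-9/10) + 9/19·1 = 1/2 ✓
b·c²: (-7/702)·9 + (-1250/20007)·81/100 + 9/19·1 = 1/3 ✓
b·Ac: (-1250/20007)·(-351/1000) + 9/19·11/36 = 1/6 ✓
b·c³: (-7/702)·27 + (-1250/20007)·(-729/1000) + 9/19·1 = 1/4 ✓
b·(c∘Ac): (-1250/20007)·3159/10000 + 9/19·11/36 = 1/8 ✓
b·Ac²: (-1250/20007)·(-1053/1000) + 9/19·1/27 = 1/12 ✓
b·A²c: 9/19·19/216 = 1/24 ✓; 4 stages ⇒ order 4.

4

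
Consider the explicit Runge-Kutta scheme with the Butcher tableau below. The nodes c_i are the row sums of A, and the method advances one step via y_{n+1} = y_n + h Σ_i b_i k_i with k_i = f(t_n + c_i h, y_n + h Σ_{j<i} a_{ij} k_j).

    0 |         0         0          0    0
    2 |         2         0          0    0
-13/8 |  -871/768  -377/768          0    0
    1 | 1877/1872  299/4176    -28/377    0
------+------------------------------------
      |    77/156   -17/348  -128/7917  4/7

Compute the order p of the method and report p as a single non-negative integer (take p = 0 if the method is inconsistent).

b = (77/156, -17/348, -128/7917, 4/7)
c = (0, 2, -13/8, 1)
Ac = (0, 0, -377/384, 19/72)
Σ b_i: 77/156·1 + (-17/348)·1 + (-128/7917)·1 + 4/7·1 = 1 ✓
b·c: (-17/348)·2 + (-128/7917)·(-13/8) + 4/7·1 = 1/2 ✓
b·c²: (-17/348)·4 + (-128/7917)·169/64 + 4/7·1 = 1/3 ✓
b·Ac: (-128/7917)·(-377/384) + 4/7·19/72 = 1/6 ✓
b·c³: (-17/348)·8 + (-128/7917)·(-2197/512) + 4/7·1 = 1/4 ✓
b·(c∘Ac): (-128/7917)·4901/3072 + 4/7·19/72 = 1/8 ✓
b·Ac²: (-128/7917)·(-377/192) + 4/7·13/144 = 1/12 ✓
b·A²c: 4/7·7/96 = 1/24 ✓; 4 stages ⇒ order 4.

4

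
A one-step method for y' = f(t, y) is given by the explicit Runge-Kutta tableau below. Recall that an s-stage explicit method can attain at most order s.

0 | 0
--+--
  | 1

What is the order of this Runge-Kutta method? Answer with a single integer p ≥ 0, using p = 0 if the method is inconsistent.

1

b = (1)
c = (0)
Σ b_i: 1·1 = 1 ✓; 1 stage ⇒ order 1.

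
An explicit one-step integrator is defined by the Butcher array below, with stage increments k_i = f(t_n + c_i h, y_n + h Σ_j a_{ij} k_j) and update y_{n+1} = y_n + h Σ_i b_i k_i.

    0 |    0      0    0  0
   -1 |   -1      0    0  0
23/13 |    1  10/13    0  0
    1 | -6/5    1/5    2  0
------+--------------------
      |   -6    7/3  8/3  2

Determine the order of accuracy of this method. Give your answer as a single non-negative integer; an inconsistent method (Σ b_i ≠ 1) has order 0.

1

b = (-6, 7/3, 8/3, 2)
c = (0, -1, 23/13, 1)
Ac = (0, 0, -10/13, 217/65)
Σ b_i: (-6)·1 + 7/3·1 + 8/3·1 + 2·1 = 1 ✓
b·c: 7/3·(-1) + 8/3·23/13 + 2·1 = 57/13 ≠ 1/2 ⇒ order 1.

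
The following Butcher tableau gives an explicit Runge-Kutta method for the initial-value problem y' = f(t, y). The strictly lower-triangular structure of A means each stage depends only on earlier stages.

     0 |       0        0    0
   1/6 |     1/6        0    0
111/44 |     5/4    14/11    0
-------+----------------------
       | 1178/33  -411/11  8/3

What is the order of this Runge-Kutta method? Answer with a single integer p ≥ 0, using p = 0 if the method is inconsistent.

b = (1178/33, -411/11, 8/3)
c = (0, 1/6, 111/44)
Ac = (0, 0, 7/33)
Σ b_i: 1178/33·1 + (-411/11)·1 + 8/3·1 = 1 ✓
b·c: (-411/11)·1/6 + 8/3·111/44 = 1/2 ✓
b·c²: (-411/11)·1/36 + 8/3·12321/1936 = 23135/1452 ≠ 1/3 ⇒ order 2.
b·Ac: 8/3·7/33 = 56/99 ≠ 1/6

2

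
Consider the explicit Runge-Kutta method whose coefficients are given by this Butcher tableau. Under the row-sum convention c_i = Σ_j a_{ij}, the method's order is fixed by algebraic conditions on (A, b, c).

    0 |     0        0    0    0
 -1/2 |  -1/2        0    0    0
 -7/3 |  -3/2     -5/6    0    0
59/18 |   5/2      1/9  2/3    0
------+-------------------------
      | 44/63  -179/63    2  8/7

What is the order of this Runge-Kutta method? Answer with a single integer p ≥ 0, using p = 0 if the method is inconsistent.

2

b = (44/63, -179/63, 2, 8/7)
c = (0, -1/2, -7/3, 59/18)
Ac = (0, 0, 5/12, -29/18)
Σ b_i: 44/63·1 + (-179/63)·1 + 2·1 + 8/7·1 = 1 ✓
b·c: (-179/63)·(-1/2) + 2·(-7/3) + 8/7·59/18 = 1/2 ✓
b·c²: (-179/63)·1/4 + 2·49/9 + 8/7·3481/324 = 50933/2268 ≠ 1/3 ⇒ order 2.
b·Ac: 2·5/12 + 8/7·(-29/18) = -127/126 ≠ 1/6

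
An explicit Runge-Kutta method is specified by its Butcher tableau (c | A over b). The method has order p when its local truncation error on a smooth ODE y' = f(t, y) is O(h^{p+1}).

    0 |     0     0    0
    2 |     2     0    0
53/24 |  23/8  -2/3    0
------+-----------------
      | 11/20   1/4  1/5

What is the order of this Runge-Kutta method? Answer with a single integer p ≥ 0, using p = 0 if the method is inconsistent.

1

b = (11/20, 1/4, 1/5)
c = (0, 2, 53/24)
Ac = (0, 0, -4/3)
Σ b_i: 11/20·1 + 1/4·1 + 1/5·1 = 1 ✓
b·c: 1/4·2 + 1/5·53/24 = 113/120 ≠ 1/2 ⇒ order 1.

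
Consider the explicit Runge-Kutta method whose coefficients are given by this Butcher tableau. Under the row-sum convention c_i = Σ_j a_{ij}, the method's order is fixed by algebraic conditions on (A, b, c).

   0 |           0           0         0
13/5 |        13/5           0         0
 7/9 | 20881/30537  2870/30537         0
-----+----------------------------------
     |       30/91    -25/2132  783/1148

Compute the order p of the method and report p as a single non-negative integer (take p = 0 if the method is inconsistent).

3

b = (30/91, -25/2132, 783/1148)
c = (0, 13/5, 7/9)
Ac = (0, 0, 574/2349)
Σ b_i: 30/91·1 + (-25/2132)·1 + 783/1148·1 = 1 ✓
b·c: (-25/2132)·13/5 + 783/1148·7/9 = 1/2 ✓
b·c²: (-25/2132)·169/25 + 783/1148·49/81 = 1/3 ✓
b·Ac: 783/1148·574/2349 = 1/6 ✓; 3 stages ⇒ order 3.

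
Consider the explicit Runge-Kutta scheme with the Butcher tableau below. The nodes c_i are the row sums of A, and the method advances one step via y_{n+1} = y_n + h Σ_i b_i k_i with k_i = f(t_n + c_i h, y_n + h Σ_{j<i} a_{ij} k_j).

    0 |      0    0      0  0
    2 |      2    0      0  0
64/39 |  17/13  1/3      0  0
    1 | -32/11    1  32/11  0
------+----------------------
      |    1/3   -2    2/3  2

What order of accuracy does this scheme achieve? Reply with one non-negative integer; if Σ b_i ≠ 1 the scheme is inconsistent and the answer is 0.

1

b = (1/3, -2, 2/3, 2)
c = (0, 2, 64/39, 1)
Ac = (0, 0, 2/3, 2906/429)
Σ b_i: 1/3·1 + (-2)·1 + 2/3·1 + 2·1 = 1 ✓
b·c: (-2)·2 + 2/3·64/39 + 2·1 = -106/117 ≠ 1/2 ⇒ order 1.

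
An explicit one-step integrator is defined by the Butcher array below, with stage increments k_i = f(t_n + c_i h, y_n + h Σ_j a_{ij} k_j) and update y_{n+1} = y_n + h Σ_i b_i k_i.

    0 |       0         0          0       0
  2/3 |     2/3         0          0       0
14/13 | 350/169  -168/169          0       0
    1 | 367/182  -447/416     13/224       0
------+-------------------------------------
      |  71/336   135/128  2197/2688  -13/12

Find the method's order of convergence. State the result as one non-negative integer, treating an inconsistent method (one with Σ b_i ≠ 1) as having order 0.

4

b = (71/336, 135/128, 2197/2688, -13/12)
c = (0, 2/3, 14/13, 1)
Ac = (0, 0, -112/169, -17/26)
Σ b_i: 71/336·1 + 135/128·1 + 2197/2688·1 + (-13/12)·1 = 1 ✓
b·c: 135/128·2/3 + 2197/2688·14/13 + (-13/12)·1 = 1/2 ✓
b·c²: 135/128·4/9 + 2197/2688·196/169 + (-13/12)·1 = 1/3 ✓
b·Ac: 2197/2688·(-112/169) + (-13/12)·(-17/26) = 1/6 ✓
b·c³: 135/128·8/27 + 2197/2688·2744/2197 + (-13/12)·1 = 1/4 ✓
b·(c∘Ac): 2197/2688·(-1568/2197) + (-13/12)·(-17/26) = 1/8 ✓
b·Ac²: 2197/2688·(-224/507) + (-13/12)·(-16/39) = 1/12 ✓
b·A²c: (-13/12)·(-1/26) = 1/24 ✓; 4 stages ⇒ order 4.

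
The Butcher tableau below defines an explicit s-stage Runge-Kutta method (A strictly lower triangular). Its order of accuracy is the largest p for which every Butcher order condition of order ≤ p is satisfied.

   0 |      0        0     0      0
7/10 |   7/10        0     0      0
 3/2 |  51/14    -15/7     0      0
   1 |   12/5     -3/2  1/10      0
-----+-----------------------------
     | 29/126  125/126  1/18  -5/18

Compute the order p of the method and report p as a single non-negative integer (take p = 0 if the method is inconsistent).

b = (29/126, 125/126, 1/18, -5/18)
c = (0, 7/10, 3/2, 1)
Ac = (0, 0, -3/2, -9/10)
Σ b_i: 29/126·1 + 125/126·1 + 1/18·1 + (-5/18)·1 = 1 ✓
b·c: 125/126·7/10 + 1/18·3/2 + (-5/18)·1 = 1/2 ✓
b·c²: 125/126·49/100 + 1/18·9/4 + (-5/18)·1 = 1/3 ✓
b·Ac: 1/18·(-3/2) + (-5/18)·(-9/10) = 1/6 ✓
b·c³: 125/126·343/1000 + 1/18·27/8 + (-5/18)·1 = 1/4 ✓
b·(c∘Ac): 1/18·(-9/4) + (-5/18)·(-9/10) = 1/8 ✓
b·Ac²: 1/18·(-21/20) + (-5/18)·(-51/100) = 1/12 ✓
b·A²c: (-5/18)·(-3/20) = 1/24 ✓; 4 stages ⇒ order 4.

4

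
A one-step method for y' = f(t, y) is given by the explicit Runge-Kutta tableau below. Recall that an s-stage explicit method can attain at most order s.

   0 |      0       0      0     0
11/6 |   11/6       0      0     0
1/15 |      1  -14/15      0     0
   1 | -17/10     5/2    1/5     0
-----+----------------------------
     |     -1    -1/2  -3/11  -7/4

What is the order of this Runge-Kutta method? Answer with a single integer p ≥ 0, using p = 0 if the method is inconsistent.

0

b = (-1, -1/2, -3/11, -7/4)
c = (0, 11/6, 1/15, 1)
Ac = (0, 0, -77/45, 1379/300)
Σ b_i: (-1)·1 + (-1/2)·1 + (-3/11)·1 + (-7/4)·1 = -155/44 ≠ 1 ⇒ order 0.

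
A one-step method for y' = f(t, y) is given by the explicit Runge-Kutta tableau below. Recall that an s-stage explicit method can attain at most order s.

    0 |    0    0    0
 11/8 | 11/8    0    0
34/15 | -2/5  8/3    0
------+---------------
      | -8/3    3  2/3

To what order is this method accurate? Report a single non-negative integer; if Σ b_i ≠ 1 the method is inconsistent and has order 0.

1

b = (-8/3, 3, 2/3)
c = (0, 11/8, 34/15)
Ac = (0, 0, 11/3)
Σ b_i: (-8/3)·1 + 3·1 + 2/3·1 = 1 ✓
b·c: 3·11/8 + 2/3·34/15 = 2029/360 ≠ 1/2 ⇒ order 1.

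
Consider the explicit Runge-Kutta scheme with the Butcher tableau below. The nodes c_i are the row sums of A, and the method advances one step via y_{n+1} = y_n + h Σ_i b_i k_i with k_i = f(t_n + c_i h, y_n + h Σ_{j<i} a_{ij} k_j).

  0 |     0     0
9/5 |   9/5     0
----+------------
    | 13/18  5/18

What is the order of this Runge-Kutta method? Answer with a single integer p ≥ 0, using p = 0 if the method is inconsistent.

2

b = (13/18, 5/18)
c = (0, 9/5)
Σ b_i: 13/18·1 + 5/18·1 = 1 ✓
b·c: 5/18·9/5 = 1/2 ✓; 2 stages ⇒ order 2.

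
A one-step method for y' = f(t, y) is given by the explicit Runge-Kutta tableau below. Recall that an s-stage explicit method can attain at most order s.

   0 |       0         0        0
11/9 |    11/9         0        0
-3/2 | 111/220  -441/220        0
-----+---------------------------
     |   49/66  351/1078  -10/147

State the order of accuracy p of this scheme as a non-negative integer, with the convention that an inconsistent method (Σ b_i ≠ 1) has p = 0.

b = (49/66, 351/1078, -10/147)
c = (0, 11/9, -3/2)
Ac = (0, 0, -49/20)
Σ b_i: 49/66·1 + 351/1078·1 + (-10/147)·1 = 1 ✓
b·c: 351/1078·11/9 + (-10/147)·(-3/2) = 1/2 ✓
b·c²: 351/1078·121/81 + (-10/147)·9/4 = 1/3 ✓
b·Ac: (-10/147)·(-49/20) = 1/6 ✓; 3 stages ⇒ order 3.

3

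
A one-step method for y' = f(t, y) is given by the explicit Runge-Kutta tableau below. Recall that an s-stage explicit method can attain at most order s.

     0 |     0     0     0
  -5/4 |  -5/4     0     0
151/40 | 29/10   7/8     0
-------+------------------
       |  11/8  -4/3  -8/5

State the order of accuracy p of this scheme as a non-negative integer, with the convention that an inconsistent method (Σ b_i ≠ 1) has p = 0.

0

b = (11/8, -4/3, -8/5)
c = (0, -5/4, 151/40)
Ac = (0, 0, -35/32)
Σ b_i: 11/8·1 + (-4/3)·1 + (-8/5)·1 = -187/120 ≠ 1 ⇒ order 0.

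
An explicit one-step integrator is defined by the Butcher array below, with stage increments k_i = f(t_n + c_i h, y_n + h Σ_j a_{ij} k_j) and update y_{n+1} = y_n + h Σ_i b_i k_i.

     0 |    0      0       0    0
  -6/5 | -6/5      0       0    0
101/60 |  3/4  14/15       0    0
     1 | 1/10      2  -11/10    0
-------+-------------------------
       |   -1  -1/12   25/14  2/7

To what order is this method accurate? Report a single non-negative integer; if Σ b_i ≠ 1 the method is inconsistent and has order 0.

b = (-1, -1/12, 25/14, 2/7)
c = (0, -6/5, 101/60, 1)
Ac = (0, 0, -28/25, -2551/600)
Σ b_i: (-1)·1 + (-1/12)·1 + 25/14·1 + 2/7·1 = 83/84 ≠ 1 ⇒ order 0.

0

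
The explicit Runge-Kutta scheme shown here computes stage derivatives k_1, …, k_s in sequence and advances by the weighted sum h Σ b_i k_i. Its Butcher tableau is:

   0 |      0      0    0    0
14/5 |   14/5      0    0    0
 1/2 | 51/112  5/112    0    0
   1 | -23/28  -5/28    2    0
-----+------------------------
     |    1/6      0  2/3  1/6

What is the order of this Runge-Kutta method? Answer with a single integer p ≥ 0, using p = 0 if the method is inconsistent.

4

b = (1/6, 0, 2/3, 1/6)
c = (0, 14/5, 1/2, 1)
Ac = (0, 0, 1/8, 1/2)
Σ b_i: 1/6·1 + 2/3·1 + 1/6·1 = 1 ✓
b·c: 2/3·1/2 + 1/6·1 = 1/2 ✓
b·c²: 2/3·1/4 + 1/6·1 = 1/3 ✓
b·Ac: 2/3·1/8 + 1/6·1/2 = 1/6 ✓
b·c³: 2/3·1/8 + 1/6·1 = 1/4 ✓
b·(c∘Ac): 2/3·1/16 + 1/6·1/2 = 1/8 ✓
b·Ac²: 2/3·7/20 + 1/6·(-9/10) = 1/12 ✓
b·A²c: 1/6·1/4 = 1/24 ✓; 4 stages ⇒ order 4.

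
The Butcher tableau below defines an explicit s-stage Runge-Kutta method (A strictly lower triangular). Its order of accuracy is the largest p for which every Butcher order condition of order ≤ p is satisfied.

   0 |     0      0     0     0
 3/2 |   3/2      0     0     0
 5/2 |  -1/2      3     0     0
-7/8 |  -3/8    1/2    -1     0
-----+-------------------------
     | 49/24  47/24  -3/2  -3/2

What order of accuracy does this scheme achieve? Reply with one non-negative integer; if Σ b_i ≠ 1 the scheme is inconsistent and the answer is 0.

b = (49/24, 47/24, -3/2, -3/2)
c = (0, 3/2, 5/2, -7/8)
Ac = (0, 0, 9/2, -7/4)
Σ b_i: 49/24·1 + 47/24·1 + (-3/2)·1 + (-3/2)·1 = 1 ✓
b·c: 47/24·3/2 + (-3/2)·5/2 + (-3/2)·(-7/8) = 1/2 ✓
b·c²: 47/24·9/4 + (-3/2)·25/4 + (-3/2)·49/64 = -783/128 ≠ 1/3 ⇒ order 2.
b·Ac: (-3/2)·9/2 + (-3/2)·(-7/4) = -33/8 ≠ 1/6

2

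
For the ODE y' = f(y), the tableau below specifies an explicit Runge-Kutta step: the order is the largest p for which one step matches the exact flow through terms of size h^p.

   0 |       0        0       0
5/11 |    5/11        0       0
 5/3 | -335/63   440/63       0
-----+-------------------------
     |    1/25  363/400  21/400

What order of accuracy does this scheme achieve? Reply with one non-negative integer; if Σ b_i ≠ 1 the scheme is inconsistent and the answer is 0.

b = (1/25, 363/400, 21/400)
c = (0, 5/11, 5/3)
Ac = (0, 0, 200/63)
Σ b_i: 1/25·1 + 363/400·1 + 21/400·1 = 1 ✓
b·c: 363/400·5/11 + 21/400·5/3 = 1/2 ✓
b·c²: 363/400·25/121 + 21/400·25/9 = 1/3 ✓
b·Ac: 21/400·200/63 = 1/6 ✓; 3 stages ⇒ order 3.

3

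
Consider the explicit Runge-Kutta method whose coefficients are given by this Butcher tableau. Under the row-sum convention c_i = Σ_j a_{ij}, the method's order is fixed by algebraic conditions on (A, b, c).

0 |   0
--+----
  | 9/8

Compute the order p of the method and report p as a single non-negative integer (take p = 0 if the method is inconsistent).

b = (9/8)
c = (0)
Σ b_i: 9/8·1 = 9/8 ≠ 1 ⇒ order 0.

0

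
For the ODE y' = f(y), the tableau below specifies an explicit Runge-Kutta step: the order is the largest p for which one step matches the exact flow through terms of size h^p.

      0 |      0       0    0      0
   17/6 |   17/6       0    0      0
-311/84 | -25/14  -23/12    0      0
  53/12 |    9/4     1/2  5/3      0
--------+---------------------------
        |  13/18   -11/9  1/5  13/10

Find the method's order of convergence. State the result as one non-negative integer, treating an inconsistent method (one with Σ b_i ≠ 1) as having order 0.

b = (13/18, -11/9, 1/5, 13/10)
c = (0, 17/6, -311/84, 53/12)
Ac = (0, 0, -391/72, -599/126)
Σ b_i: 13/18·1 + (-11/9)·1 + 1/5·1 + 13/10·1 = 1 ✓
b·c: (-11/9)·17/6 + 1/5·(-311/84) + 13/10·53/12 = 11629/7560 ≠ 1/2 ⇒ order 1.

1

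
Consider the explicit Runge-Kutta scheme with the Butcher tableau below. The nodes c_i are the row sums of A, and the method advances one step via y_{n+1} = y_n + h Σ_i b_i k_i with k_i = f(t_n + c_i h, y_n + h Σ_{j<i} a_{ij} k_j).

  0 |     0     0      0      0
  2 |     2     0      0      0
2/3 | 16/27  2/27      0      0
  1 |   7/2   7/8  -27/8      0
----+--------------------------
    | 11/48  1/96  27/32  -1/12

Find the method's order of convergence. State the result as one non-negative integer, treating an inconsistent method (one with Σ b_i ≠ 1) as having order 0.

b = (11/48, 1/96, 27/32, -1/12)
c = (0, 2, 2/3, 1)
Ac = (0, 0, 4/27, -1/2)
Σ b_i: 11/48·1 + 1/96·1 + 27/32·1 + (-1/12)·1 = 1 ✓
b·c: 1/96·2 + 27/32·2/3 + (-1/12)·1 = 1/2 ✓
b·c²: 1/96·4 + 27/32·4/9 + (-1/12)·1 = 1/3 ✓
b·Ac: 27/32·4/27 + (-1/12)·(-1/2) = 1/6 ✓
b·c³: 1/96·8 + 27/32·8/27 + (-1/12)·1 = 1/4 ✓
b·(c∘Ac): 27/32·8/81 + (-1/12)·(-1/2) = 1/8 ✓
b·Ac²: 27/32·8/27 + (-1/12)·2 = 1/12 ✓
b·A²c: (-1/12)·(-1/2) = 1/24 ✓; 4 stages ⇒ order 4.

4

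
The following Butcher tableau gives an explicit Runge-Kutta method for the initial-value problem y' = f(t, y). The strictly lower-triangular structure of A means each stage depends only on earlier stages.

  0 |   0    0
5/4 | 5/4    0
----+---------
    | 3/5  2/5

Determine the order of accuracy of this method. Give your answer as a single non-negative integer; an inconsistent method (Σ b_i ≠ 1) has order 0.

2

b = (3/5, 2/5)
c = (0, 5/4)
Σ b_i: 3/5·1 + 2/5·1 = 1 ✓
b·c: 2/5·5/4 = 1/2 ✓; 2 stages ⇒ order 2.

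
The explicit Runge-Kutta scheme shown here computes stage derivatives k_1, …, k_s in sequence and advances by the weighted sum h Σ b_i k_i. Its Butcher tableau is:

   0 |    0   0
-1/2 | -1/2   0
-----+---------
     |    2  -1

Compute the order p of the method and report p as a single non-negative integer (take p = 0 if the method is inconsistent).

b = (2, -1)
c = (0, -1/2)
Σ b_i: 2·1 + (-1)·1 = 1 ✓
b·c: (-1)·(-1/2) = 1/2 ✓; 2 stages ⇒ order 2.

2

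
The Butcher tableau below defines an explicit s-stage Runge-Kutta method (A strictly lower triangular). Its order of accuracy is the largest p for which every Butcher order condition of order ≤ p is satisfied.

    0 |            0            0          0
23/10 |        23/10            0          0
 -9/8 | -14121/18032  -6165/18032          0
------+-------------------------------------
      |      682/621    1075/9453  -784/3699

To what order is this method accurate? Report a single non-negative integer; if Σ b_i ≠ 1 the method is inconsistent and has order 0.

3

b = (682/621, 1075/9453, -784/3699)
c = (0, 23/10, -9/8)
Ac = (0, 0, -1233/1568)
Σ b_i: 682/621·1 + 1075/9453·1 + (-784/3699)·1 = 1 ✓
b·c: 1075/9453·23/10 + (-784/3699)·(-9/8) = 1/2 ✓
b·c²: 1075/9453·529/100 + (-784/3699)·81/64 = 1/3 ✓
b·Ac: (-784/3699)·(-1233/1568) = 1/6 ✓; 3 stages ⇒ order 3.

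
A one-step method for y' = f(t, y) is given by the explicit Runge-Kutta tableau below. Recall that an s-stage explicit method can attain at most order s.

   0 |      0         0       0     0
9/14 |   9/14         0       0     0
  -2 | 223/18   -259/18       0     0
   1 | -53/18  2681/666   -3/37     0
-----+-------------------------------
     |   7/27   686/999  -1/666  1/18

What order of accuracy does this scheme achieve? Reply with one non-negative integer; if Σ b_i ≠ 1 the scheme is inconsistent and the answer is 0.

4

b = (7/27, 686/999, -1/666, 1/18)
c = (0, 9/14, -2, 1)
Ac = (0, 0, -37/4, 11/4)
Σ b_i: 7/27·1 + 686/999·1 + (-1/666)·1 + 1/18·1 = 1 ✓
b·c: 686/999·9/14 + (-1/666)·(-2) + 1/18·1 = 1/2 ✓
b·c²: 686/999·81/196 + (-1/666)·4 + 1/18·1 = 1/3 ✓
b·Ac: (-1/666)·(-37/4) + 1/18·11/4 = 1/6 ✓
b·c³: 686/999·729/2744 + (-1/666)·(-8) + 1/18·1 = 1/4 ✓
b·(c∘Ac): (-1/666)·37/2 + 1/18·11/4 = 1/8 ✓
b·Ac²: (-1/666)·(-333/56) + 1/18·75/56 = 1/12 ✓
b·A²c: 1/18·3/4 = 1/24 ✓; 4 stages ⇒ order 4.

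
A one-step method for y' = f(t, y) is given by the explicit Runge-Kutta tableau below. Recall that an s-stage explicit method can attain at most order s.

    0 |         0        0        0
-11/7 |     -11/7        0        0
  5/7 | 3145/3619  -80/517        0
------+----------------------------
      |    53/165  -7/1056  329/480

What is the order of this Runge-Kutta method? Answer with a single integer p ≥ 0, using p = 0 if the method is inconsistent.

3

b = (53/165, -7/1056, 329/480)
c = (0, -11/7, 5/7)
Ac = (0, 0, 80/329)
Σ b_i: 53/165·1 + (-7/1056)·1 + 329/480·1 = 1 ✓
b·c: (-7/1056)·(-11/7) + 329/480·5/7 = 1/2 ✓
b·c²: (-7/1056)·121/49 + 329/480·25/49 = 1/3 ✓
b·Ac: 329/480·80/329 = 1/6 ✓; 3 stages ⇒ order 3.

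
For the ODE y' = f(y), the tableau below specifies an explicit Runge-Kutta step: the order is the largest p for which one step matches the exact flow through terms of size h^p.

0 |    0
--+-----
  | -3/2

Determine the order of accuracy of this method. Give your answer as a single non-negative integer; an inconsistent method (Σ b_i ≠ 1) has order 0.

b = (-3/2)
c = (0)
Σ b_i: (-3/2)·1 = -3/2 ≠ 1 ⇒ order 0.

0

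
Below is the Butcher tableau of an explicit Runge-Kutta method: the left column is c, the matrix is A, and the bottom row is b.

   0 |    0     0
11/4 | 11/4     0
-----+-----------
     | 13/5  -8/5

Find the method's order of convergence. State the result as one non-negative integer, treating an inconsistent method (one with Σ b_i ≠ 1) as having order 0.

1

b = (13/5, -8/5)
c = (0, 11/4)
Σ b_i: 13/5·1 + (-8/5)·1 = 1 ✓
b·c: (-8/5)·11/4 = -22/5 ≠ 1/2 ⇒ order 1.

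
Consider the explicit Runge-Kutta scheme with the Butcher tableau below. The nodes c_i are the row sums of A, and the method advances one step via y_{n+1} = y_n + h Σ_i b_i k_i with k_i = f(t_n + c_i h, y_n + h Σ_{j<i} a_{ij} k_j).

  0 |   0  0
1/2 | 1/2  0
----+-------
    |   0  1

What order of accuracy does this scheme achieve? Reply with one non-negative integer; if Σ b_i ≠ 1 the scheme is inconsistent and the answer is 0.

2

b = (0, 1)
c = (0, 1/2)
Σ b_i: 1·1 = 1 ✓
b·c: 1·1/2 = 1/2 ✓; 2 stages ⇒ order 2.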